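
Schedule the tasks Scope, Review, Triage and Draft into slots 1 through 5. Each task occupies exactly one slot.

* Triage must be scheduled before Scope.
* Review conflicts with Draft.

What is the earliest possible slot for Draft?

1

Draft at 1 is achievable: Review in 2, Scope in 2, Draft in 1, Triage in 1.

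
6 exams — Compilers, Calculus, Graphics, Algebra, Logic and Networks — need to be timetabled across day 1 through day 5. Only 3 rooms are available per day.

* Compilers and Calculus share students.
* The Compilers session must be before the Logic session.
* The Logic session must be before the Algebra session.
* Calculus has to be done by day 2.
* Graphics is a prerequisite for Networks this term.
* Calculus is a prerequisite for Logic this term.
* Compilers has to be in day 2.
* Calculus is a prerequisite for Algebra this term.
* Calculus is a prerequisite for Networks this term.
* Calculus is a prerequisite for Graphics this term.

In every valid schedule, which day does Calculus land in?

Calculus's window is day 1–day 2.
Compilers is fixed at day 2, and Calculus can't share a day with Compilers.
So Calculus must be day 1.

day 1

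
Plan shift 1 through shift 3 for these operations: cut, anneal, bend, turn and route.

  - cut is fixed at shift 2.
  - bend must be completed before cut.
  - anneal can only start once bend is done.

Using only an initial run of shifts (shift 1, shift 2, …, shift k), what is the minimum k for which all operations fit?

2 shifts

The precedence chain requires at least 2 distinct shifts.
2 works (last occupied shift: shift 2): for example cut in shift 2, anneal in shift 2, turn in shift 1, bend in shift 1, route in shift 1.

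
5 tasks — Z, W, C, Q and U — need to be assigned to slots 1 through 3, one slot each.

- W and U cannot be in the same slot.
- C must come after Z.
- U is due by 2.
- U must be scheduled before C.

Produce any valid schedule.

W in 2, U in 1, Z in 1, C in 2, Q in 1

Checking: Z(1) before C(2); U(1) before C(2); W(2) != U(1); U=1 in [1,2].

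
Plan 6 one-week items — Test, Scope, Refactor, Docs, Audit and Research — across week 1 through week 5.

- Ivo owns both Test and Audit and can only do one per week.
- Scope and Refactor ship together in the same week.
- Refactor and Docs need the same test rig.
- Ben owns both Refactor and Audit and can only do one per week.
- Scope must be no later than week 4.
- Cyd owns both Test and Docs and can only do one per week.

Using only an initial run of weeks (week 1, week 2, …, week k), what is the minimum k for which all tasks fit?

Could 1 week be enough, i.e. nothing placed later than week 1? No: Audit can't share with Test (week 1) → nothing is left.
So 1 week is not enough.
2 works (last occupied week: week 2): for example Refactor in week 1; Test in week 1; Research in week 1; Scope in week 1; Docs in week 2; Audit in week 2.

2 weeks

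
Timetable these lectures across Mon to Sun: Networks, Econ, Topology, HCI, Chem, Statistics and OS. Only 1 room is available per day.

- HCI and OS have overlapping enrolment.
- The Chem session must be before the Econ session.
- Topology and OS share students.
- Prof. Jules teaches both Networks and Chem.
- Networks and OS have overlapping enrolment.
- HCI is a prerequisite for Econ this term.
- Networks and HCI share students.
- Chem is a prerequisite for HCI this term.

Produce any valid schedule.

Econ in Wed, Statistics in Sat, Topology in Fri, HCI in Tue, Networks in Thu, Chem in Mon, OS in Sun

Checking: HCI(Tue) before Econ(Wed); Chem(Mon) before Econ(Wed); Chem(Mon) before HCI(Tue); Networks(Thu) != HCI(Tue); HCI(Tue) != OS(Sun); Topology(Fri) != OS(Sun); Networks(Thu) != Chem(Mon); Networks(Thu) != OS(Sun); max 1 per day (cap 1).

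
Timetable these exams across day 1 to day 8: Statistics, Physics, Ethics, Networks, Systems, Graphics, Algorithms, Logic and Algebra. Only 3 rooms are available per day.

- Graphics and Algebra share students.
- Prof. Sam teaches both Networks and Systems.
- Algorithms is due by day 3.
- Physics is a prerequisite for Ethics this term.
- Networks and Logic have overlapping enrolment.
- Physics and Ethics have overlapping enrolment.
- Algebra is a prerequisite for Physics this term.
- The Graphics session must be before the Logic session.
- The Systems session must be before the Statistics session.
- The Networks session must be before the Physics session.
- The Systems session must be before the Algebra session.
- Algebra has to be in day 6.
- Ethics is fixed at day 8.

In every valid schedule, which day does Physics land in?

day 7

Algebra is fixed at day 6 and must come before Physics, so Physics is at least day 7.
Ethics is fixed at day 8 and must come after Physics, so Physics is at most day 7.
So Physics must be day 7.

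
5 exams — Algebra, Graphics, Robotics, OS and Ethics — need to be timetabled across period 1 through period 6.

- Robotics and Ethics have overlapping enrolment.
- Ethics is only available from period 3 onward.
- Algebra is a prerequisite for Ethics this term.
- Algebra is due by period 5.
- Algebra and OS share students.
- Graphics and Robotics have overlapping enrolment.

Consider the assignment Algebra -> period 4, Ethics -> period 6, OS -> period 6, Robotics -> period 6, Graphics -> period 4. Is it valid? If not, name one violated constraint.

No. Robotics and Ethics have overlapping enrolment is not satisfied.

Robotics and Ethics have overlapping enrolment — violated.
Algebra is due by period 5 — holds.
Ethics is only available from period 3 onward — holds.
Algebra and OS share students — holds.
Algebra is a prerequisite for Ethics this term — holds.
Graphics and Robotics have overlapping enrolment — holds.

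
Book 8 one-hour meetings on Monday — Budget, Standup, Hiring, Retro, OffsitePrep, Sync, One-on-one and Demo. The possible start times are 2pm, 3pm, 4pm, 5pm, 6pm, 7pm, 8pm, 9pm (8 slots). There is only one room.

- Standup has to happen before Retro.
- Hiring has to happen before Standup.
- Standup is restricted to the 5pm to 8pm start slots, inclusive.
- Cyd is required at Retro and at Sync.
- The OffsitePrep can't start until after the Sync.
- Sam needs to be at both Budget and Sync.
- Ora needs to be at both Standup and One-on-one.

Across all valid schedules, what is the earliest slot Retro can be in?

Precedence pushes Retro to at least 6pm.
Retro at 6pm is achievable: Hiring -> 2pm; Sync -> 3pm; Budget -> 7pm; Demo -> 9pm; OffsitePrep -> 4pm; Retro -> 6pm; Standup -> 5pm; One-on-one -> 8pm.

6pm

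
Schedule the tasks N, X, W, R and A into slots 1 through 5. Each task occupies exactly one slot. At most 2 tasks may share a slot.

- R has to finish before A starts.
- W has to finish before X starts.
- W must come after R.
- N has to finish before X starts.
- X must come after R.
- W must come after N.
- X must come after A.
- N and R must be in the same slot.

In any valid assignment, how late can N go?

Downstream work caps N at 3.
N at 3 is achievable: N -> 3; R -> 3; W -> 4; X -> 5; A -> 4.

3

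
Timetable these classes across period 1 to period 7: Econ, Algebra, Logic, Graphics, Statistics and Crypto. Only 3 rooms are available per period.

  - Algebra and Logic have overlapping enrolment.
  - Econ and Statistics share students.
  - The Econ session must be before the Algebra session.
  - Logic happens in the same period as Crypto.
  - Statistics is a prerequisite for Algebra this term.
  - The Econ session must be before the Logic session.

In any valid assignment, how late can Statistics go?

period 6

Downstream work caps Statistics at period 6.
Statistics at period 6 is achievable: Graphics -> period 1, Crypto -> period 2, Statistics -> period 6, Logic -> period 2, Econ -> period 1, Algebra -> period 7.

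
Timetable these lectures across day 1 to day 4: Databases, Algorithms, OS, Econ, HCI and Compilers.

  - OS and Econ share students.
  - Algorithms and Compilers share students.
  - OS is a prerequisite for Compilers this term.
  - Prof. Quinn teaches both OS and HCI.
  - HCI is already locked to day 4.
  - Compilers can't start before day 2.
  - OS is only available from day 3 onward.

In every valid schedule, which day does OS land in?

day 3

OS's window is day 3–day 4.
HCI is fixed at day 4, and OS can't share a day with HCI.
So OS must be day 3.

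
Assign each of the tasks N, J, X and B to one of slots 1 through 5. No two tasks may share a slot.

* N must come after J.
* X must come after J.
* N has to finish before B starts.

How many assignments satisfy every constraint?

Splitting on N: it can be 2 (6), 3 (6), 4 (3). Listing each branch's schedules as (J, X, B):
N=2: (1,3,4) (1,3,5) (1,4,3) (1,4,5) (1,5,3) (1,5,4) — 6.
N=3: (1,2,4) (1,2,5) (1,4,5) (1,5,4) (2,4,5) (2,5,4) — 6.
N=4: (1,2,5) (1,3,5) (2,3,5) — 3.
Summing: 6 + 6 + 3 = 15.

15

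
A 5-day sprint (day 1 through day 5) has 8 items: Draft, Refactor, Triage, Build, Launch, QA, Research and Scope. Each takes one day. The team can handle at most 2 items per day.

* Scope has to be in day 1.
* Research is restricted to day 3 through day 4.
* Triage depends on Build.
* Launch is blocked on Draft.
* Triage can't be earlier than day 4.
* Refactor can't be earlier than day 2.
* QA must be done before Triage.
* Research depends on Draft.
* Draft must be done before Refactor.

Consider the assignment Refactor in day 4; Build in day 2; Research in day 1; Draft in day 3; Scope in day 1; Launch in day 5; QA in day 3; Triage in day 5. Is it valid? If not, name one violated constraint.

No — it violates: Research depends on Draft

The team can handle at most 2 items per day — holds.
Scope has to be in day 1 — holds.
Research depends on Draft — violated.
QA must be done before Triage — holds.
Triage can't be earlier than day 4 — holds.
Refactor can't be earlier than day 2 — holds.
Draft must be done before Refactor — holds.
Triage depends on Build — holds.
Launch is blocked on Draft — holds.
Research is restricted to day 3 through day 4 — violated.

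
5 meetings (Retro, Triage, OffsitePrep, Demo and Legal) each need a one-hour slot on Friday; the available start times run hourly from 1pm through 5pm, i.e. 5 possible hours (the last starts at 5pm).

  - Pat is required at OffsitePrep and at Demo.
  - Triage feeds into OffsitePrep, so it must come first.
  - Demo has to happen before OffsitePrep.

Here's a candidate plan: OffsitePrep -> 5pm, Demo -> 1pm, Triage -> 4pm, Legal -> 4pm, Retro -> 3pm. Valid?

Valid

Demo has to happen before OffsitePrep — holds.
Triage feeds into OffsitePrep, so it must come first — holds.
Pat is required at OffsitePrep and at Demo — holds.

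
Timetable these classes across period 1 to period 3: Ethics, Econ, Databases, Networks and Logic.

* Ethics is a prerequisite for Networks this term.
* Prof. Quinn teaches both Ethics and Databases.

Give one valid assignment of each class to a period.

Econ=period 1; Databases=period 2; Logic=period 1; Ethics=period 1; Networks=period 2

Checking: Ethics(period 1) before Networks(period 2); Ethics(period 1) != Databases(period 2).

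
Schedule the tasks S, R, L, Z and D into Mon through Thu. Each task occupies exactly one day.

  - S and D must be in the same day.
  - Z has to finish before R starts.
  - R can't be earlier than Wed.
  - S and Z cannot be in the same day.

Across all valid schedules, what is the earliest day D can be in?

Mon

D at Mon is achievable: L in Mon; S in Mon; D in Mon; R in Wed; Z in Tue.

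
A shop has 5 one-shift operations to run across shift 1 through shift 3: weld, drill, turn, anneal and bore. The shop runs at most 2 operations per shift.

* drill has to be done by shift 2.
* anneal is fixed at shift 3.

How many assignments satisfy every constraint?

24

Splitting on weld: it can be shift 1 (9), shift 2 (9), shift 3 (6). Listing each branch's schedules as (drill, turn, anneal, bore) by shift number:
weld=shift 1: (1,2,3,2) (1,2,3,3) (1,3,3,2) (2,1,3,2) (2,1,3,3) (2,2,3,1) (2,2,3,3) (2,3,3,1) (2,3,3,2) — 9.
weld=shift 2: (1,1,3,2) (1,1,3,3) (1,2,3,1) (1,2,3,3) (1,3,3,1) (1,3,3,2) (2,1,3,1) (2,1,3,3) (2,3,3,1) — 9.
weld=shift 3: (1,1,3,2) (1,2,3,1) (1,2,3,2) (2,1,3,1) (2,1,3,2) (2,2,3,1) — 6.
Summing: 9 + 9 + 6 = 24.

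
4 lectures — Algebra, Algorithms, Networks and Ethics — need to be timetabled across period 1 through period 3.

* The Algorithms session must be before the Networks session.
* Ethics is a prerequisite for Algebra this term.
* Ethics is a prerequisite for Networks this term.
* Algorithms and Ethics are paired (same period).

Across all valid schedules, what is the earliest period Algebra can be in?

Precedence pushes Algebra to at least period 2.
Algebra at period 2 is achievable: Algorithms in period 1; Ethics in period 1; Networks in period 2; Algebra in period 2.

period 2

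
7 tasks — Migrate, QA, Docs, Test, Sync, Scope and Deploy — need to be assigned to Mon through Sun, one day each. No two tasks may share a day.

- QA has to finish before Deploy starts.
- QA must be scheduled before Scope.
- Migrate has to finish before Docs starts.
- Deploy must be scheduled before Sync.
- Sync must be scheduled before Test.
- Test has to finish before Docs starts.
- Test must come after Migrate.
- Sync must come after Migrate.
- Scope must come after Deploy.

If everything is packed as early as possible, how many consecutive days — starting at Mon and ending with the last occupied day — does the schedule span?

The precedence chain requires at least 5 distinct days.
With at most 1 per day and 7 tasks, at least 7 days are needed.
7 works (last occupied day: Sun): for example Docs in Sat; Test in Fri; Scope in Sun; Deploy in Wed; QA in Tue; Migrate in Mon; Sync in Thu.

7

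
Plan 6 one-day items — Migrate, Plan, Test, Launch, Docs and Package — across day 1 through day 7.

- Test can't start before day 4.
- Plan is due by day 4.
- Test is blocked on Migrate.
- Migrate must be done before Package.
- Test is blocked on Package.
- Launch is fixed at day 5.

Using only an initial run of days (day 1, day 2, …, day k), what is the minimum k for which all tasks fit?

The precedence chain requires at least 3 distinct days.
Launch can't be placed before day 5, so the schedule must run through at least day 5.
5 works (last occupied day: day 5): for example Test in day 4; Migrate in day 1; Docs in day 1; Package in day 2; Plan in day 1; Launch in day 5.

5 days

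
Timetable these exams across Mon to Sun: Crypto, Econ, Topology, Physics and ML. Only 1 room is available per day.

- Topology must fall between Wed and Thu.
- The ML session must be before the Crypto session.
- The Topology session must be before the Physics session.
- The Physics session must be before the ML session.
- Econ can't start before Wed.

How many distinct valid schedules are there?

5

Splitting on Crypto: it can be Sat (1), Sun (4). Listing each branch's schedules as (Econ, Topology, Physics, ML):
Crypto=Sat: (Sun,Wed,Thu,Fri) — 1.
Crypto=Sun: (Wed,Thu,Fri,Sat) (Thu,Wed,Fri,Sat) (Fri,Wed,Thu,Sat) (Sat,Wed,Thu,Fri) — 4.
Summing: 1 + 4 = 5.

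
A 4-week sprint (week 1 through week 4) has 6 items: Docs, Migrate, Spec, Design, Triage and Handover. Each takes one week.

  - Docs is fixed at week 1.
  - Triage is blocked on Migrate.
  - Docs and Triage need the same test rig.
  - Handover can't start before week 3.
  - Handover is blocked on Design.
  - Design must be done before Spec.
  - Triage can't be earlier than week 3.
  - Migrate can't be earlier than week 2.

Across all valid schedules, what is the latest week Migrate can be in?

week 3

Migrate is available from week 2; downstream work caps Migrate at week 3.
Migrate at week 3 is achievable: Handover -> week 3, Triage -> week 4, Migrate -> week 3, Spec -> week 2, Docs -> week 1, Design -> week 1.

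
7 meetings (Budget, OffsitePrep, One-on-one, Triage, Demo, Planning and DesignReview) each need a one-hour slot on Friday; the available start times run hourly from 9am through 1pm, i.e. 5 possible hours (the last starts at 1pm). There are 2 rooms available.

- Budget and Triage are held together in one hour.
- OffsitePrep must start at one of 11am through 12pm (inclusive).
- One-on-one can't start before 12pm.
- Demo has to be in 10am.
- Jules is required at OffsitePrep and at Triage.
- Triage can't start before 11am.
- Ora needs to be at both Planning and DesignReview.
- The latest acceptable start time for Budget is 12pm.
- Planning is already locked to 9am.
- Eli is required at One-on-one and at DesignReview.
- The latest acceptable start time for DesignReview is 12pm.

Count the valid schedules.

5

Splitting on Budget: it can be 11am (3), 12pm (2). Listing each branch's schedules as (OffsitePrep, One-on-one, Triage, Demo, Planning, DesignReview):
Budget=11am: (12pm,12pm,11am,10am,9am,10am) (12pm,1pm,11am,10am,9am,10am) (12pm,1pm,11am,10am,9am,12pm) — 3.
Budget=12pm: (11am,1pm,12pm,10am,9am,10am) (11am,1pm,12pm,10am,9am,11am) — 2.
Summing: 3 + 2 = 5.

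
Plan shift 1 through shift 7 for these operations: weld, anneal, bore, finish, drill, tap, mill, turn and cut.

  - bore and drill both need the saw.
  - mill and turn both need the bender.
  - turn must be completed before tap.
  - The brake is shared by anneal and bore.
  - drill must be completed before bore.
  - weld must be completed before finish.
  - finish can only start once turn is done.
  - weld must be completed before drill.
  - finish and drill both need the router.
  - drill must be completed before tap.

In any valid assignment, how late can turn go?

shift 6

Downstream work caps turn at shift 6.
turn at shift 6 is achievable: weld -> shift 1; anneal -> shift 1; drill -> shift 2; tap -> shift 7; mill -> shift 1; finish -> shift 7; turn -> shift 6; bore -> shift 3; cut -> shift 1.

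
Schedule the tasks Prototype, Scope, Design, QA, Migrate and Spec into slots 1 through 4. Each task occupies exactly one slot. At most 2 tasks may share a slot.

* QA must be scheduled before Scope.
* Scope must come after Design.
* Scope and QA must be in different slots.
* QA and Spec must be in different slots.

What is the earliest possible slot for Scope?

Precedence pushes Scope to at least 2.
Scope at 2 is achievable: Design -> 1, Migrate -> 3, Scope -> 2, Prototype -> 2, QA -> 1, Spec -> 3.

2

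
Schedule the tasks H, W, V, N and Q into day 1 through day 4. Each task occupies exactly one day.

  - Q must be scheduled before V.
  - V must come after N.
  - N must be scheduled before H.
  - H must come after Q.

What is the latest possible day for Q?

day 3

Downstream work caps Q at day 3.
Q at day 3 is achievable: W in day 1, Q in day 3, V in day 4, H in day 4, N in day 1.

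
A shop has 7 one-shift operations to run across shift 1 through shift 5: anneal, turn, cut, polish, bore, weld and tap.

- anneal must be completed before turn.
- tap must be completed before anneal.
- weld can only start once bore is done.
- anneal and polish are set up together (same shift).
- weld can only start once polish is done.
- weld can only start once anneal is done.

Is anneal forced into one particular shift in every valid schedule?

anneal can be shift 2 (e.g. anneal=shift 2, turn=shift 3, weld=shift 3, cut=shift 1, polish=shift 2, bore=shift 1, tap=shift 1) or shift 3 (e.g. polish=shift 3, turn=shift 4, cut=shift 1, weld=shift 4, anneal=shift 3, tap=shift 1, bore=shift 1).

No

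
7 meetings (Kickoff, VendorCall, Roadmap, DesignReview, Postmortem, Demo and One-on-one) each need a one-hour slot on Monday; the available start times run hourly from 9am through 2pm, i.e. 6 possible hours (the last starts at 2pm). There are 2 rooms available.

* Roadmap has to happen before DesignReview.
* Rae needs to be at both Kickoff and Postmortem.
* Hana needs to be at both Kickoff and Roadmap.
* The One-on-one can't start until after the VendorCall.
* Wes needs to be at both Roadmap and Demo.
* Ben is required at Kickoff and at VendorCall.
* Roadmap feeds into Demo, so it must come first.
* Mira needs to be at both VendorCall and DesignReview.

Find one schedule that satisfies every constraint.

DesignReview -> 10am; Kickoff -> 11am; Demo -> 10am; VendorCall -> 9am; One-on-one -> 11am; Postmortem -> 12pm; Roadmap -> 9am

Checking: Roadmap(9am) before DesignReview(10am); Roadmap(9am) before Demo(10am); VendorCall(9am) before One-on-one(11am); Roadmap(9am) != Demo(10am); VendorCall(9am) != DesignReview(10am); Kickoff(11am) != Roadmap(9am); Kickoff(11am) != Postmortem(12pm); Kickoff(11am) != VendorCall(9am); max 2 per hour (cap 2).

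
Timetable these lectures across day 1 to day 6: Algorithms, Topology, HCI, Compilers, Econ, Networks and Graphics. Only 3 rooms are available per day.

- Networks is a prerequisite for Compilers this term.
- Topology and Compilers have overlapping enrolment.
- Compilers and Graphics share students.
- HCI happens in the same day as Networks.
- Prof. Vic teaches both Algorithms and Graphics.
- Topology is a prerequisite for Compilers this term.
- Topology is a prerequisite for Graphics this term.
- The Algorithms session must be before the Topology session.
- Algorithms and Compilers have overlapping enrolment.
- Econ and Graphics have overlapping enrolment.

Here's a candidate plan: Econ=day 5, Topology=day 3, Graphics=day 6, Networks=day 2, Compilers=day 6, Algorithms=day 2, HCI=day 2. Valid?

Prof. Vic teaches both Algorithms and Graphics — holds.
Only 3 rooms are available per day — holds.
Topology and Compilers have overlapping enrolment — holds.
Topology is a prerequisite for Graphics this term — holds.
The Algorithms session must be before the Topology session — holds.
Econ and Graphics have overlapping enrolment — holds.
Networks is a prerequisite for Compilers this term — holds.
Topology is a prerequisite for Compilers this term — holds.
HCI happens in the same day as Networks — holds.
Compilers and Graphics share students — violated.
Algorithms and Compilers have overlapping enrolment — holds.

Invalid. Compilers and Graphics share students.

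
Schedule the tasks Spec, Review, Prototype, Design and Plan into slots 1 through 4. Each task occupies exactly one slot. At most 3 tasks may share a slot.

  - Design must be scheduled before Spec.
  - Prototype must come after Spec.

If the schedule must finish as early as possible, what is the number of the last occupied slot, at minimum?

The precedence chain requires at least 3 distinct slots.
With at most 3 per slot and 5 tasks, at least 2 slots are needed.
3 works (last occupied slot: 3): for example Spec=2; Design=1; Plan=1; Prototype=3; Review=1.

3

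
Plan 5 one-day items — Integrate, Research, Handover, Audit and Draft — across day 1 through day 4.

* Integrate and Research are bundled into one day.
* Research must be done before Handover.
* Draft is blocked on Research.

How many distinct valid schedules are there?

56

Splitting on Integrate: it can be day 1 (36), day 2 (16), day 3 (4). Listing each branch's schedules as (Research, Handover, Audit, Draft) by day number:
Integrate=day 1: (1,2,1,2) (1,2,1,3) (1,2,1,4) (1,2,2,2) (1,2,2,3) (1,2,2,4) (1,2,3,2) (1,2,3,3) (1,2,3,4) (1,2,4,2) (1,2,4,3) (1,2,4,4) (1,3,1,2) (1,3,1,3) (1,3,1,4) (1,3,2,2) (1,3,2,3) (1,3,2,4) (1,3,3,2) (1,3,3,3) (1,3,3,4) (1,3,4,2) (1,3,4,3) (1,3,4,4) (1,4,1,2) (1,4,1,3) (1,4,1,4) (1,4,2,2) (1,4,2,3) (1,4,2,4) (1,4,3,2) (1,4,3,3) (1,4,3,4) (1,4,4,2) (1,4,4,3) (1,4,4,4) — 36.
Integrate=day 2: (2,3,1,3) (2,3,1,4) (2,3,2,3) (2,3,2,4) (2,3,3,3) (2,3,3,4) (2,3,4,3) (2,3,4,4) (2,4,1,3) (2,4,1,4) (2,4,2,3) (2,4,2,4) (2,4,3,3) (2,4,3,4) (2,4,4,3) (2,4,4,4) — 16.
Integrate=day 3: (3,4,1,4) (3,4,2,4) (3,4,3,4) (3,4,4,4) — 4.
Summing: 36 + 16 + 4 = 56.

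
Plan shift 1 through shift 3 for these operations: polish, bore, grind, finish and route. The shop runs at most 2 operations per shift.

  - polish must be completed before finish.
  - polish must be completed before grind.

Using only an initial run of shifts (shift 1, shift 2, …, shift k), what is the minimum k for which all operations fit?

3 shifts

The precedence chain requires at least 2 distinct shifts.
With at most 2 per shift and 5 operations, at least 3 shifts are needed.
3 works (last occupied shift: shift 3): for example grind -> shift 2; route -> shift 3; polish -> shift 1; finish -> shift 2; bore -> shift 1.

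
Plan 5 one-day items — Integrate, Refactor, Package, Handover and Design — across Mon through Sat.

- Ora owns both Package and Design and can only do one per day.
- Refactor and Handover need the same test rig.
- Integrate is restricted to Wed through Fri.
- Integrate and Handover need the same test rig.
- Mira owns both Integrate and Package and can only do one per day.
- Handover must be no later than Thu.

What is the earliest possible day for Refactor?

Mon

Refactor at Mon is achievable: Integrate in Wed, Design in Tue, Package in Mon, Refactor in Mon, Handover in Tue.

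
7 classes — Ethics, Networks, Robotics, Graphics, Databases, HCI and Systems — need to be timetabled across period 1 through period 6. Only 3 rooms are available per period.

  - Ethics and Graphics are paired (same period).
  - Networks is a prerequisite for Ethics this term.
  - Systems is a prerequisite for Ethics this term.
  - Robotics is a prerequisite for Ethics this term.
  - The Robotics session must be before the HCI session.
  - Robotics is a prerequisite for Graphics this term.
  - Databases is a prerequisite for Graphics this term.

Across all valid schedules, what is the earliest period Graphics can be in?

period 3

Precedence pushes Graphics to at least period 2.
Graphics at period 3 is achievable: Robotics -> period 1; Ethics -> period 3; Graphics -> period 3; HCI -> period 2; Databases -> period 1; Networks -> period 1; Systems -> period 2.
Nothing earlier works — the capacity limit rule out every period before period 3.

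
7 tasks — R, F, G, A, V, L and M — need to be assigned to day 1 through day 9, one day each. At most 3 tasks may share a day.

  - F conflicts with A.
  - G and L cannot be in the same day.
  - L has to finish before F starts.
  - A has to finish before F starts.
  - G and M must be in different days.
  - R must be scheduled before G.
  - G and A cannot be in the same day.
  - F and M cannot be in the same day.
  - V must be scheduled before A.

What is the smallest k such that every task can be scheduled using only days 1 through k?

3

The precedence chain requires at least 3 distinct days.
With at most 3 per day and 7 tasks, at least 3 days are needed.
3 works (last occupied day: day 3): for example R in day 1, A in day 2, G in day 3, V in day 1, L in day 1, F in day 3, M in day 2.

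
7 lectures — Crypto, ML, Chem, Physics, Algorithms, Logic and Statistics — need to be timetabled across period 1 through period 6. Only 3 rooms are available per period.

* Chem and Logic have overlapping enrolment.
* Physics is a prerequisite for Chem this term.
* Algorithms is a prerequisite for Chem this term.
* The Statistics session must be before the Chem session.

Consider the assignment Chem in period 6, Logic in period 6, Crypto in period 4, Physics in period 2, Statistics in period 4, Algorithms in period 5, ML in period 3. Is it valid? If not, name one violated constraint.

Physics is a prerequisite for Chem this term — holds.
Chem and Logic have overlapping enrolment — violated.
Algorithms is a prerequisite for Chem this term — holds.
The Statistics session must be before the Chem session — holds.
Only 3 rooms are available per period — holds.

No — it violates: Chem and Logic have overlapping enrolment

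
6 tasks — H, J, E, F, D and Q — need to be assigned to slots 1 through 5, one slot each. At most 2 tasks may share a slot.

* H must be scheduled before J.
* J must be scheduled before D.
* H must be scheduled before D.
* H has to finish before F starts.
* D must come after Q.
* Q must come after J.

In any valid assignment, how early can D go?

Precedence pushes D to at least 4.
D at 4 is achievable: E -> 1; D -> 4; H -> 1; J -> 2; F -> 2; Q -> 3.

4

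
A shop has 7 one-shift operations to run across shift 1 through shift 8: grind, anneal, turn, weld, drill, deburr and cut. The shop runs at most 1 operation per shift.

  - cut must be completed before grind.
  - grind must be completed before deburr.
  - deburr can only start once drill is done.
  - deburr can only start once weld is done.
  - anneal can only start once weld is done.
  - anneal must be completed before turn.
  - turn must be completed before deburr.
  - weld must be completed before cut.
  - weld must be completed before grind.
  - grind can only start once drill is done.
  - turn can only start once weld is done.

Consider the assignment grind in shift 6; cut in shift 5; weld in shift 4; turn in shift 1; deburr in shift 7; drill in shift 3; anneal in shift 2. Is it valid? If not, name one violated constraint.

No. turn can only start once weld is done is not satisfied.

cut must be completed before grind — holds.
turn can only start once weld is done — violated.
weld must be completed before grind — holds.
deburr can only start once weld is done — holds.
deburr can only start once drill is done — holds.
The shop runs at most 1 operation per shift — holds.
weld must be completed before cut — holds.
grind must be completed before deburr — holds.
grind can only start once drill is done — holds.
turn must be completed before deburr — holds.
anneal must be completed before turn — violated.
anneal can only start once weld is done — violated.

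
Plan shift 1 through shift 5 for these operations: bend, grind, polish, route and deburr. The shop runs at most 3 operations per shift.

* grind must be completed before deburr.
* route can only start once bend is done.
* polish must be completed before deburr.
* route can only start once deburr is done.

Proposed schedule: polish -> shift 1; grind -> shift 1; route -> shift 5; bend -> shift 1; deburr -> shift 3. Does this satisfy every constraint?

route can only start once bend is done — holds.
polish must be completed before deburr — holds.
The shop runs at most 3 operations per shift — holds.
grind must be completed before deburr — holds.
route can only start once deburr is done — holds.

Yes, all constraints hold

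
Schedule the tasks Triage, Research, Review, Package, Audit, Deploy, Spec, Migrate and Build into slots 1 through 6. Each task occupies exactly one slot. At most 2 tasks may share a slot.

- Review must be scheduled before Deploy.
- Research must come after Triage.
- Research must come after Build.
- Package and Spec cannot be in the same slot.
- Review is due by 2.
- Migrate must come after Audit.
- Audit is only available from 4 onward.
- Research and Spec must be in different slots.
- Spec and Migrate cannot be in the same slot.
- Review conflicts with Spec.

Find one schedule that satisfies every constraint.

Audit=4; Review=1; Spec=4; Triage=1; Research=3; Build=2; Deploy=2; Migrate=5; Package=3

Checking: Triage(1) before Research(3); Audit(4) before Migrate(5); Build(2) before Research(3); Review(1) before Deploy(2); Spec(4) != Migrate(5); Research(3) != Spec(4); Review(1) != Spec(4); Package(3) != Spec(4); Audit=4 in [4,6]; Review=1 in [1,2]; max 2 per slot (cap 2).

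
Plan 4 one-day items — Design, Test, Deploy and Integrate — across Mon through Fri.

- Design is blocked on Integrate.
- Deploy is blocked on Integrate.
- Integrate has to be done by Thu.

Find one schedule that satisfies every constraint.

Deploy in Tue; Design in Tue; Integrate in Mon; Test in Mon

Checking: Integrate(Mon) before Design(Tue); Integrate(Mon) before Deploy(Tue); Integrate=Mon in [Mon,Thu].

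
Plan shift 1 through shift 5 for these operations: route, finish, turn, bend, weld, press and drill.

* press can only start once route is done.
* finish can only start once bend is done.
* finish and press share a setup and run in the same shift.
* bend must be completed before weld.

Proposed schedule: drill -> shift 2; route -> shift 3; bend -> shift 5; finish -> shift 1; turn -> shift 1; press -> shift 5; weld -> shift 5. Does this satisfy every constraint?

finish can only start once bend is done — violated.
finish and press share a setup and run in the same shift — violated.
bend must be completed before weld — violated.
press can only start once route is done — holds.

Invalid. finish can only start once bend is done.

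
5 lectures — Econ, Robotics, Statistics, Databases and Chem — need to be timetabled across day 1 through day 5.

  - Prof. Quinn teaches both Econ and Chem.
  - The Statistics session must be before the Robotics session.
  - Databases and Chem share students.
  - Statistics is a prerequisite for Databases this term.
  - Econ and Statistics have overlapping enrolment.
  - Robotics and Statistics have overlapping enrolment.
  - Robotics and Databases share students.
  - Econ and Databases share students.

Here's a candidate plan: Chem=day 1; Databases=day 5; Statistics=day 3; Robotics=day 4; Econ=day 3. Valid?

No. Econ and Statistics have overlapping enrolment is not satisfied.

Prof. Quinn teaches both Econ and Chem — holds.
Databases and Chem share students — holds.
Robotics and Databases share students — holds.
Econ and Databases share students — holds.
Econ and Statistics have overlapping enrolment — violated.
The Statistics session must be before the Robotics session — holds.
Robotics and Statistics have overlapping enrolment — holds.
Statistics is a prerequisite for Databases this term — holds.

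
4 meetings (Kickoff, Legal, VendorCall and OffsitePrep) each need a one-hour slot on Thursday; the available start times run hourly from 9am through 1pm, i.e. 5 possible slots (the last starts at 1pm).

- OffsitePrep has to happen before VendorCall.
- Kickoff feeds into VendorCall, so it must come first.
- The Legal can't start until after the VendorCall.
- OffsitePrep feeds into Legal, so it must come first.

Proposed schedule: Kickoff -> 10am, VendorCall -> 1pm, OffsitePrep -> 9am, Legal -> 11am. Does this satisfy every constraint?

OffsitePrep has to happen before VendorCall — holds.
The Legal can't start until after the VendorCall — violated.
OffsitePrep feeds into Legal, so it must come first — holds.
Kickoff feeds into VendorCall, so it must come first — holds.

No. The Legal can't start until after the VendorCall is not satisfied.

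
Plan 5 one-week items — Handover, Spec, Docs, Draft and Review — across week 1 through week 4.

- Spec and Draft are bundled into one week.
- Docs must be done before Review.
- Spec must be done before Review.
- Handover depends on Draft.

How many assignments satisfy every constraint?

Splitting on Handover: it can be week 2 (6), week 3 (11), week 4 (14). Listing each branch's schedules as (Spec, Docs, Draft, Review) by week number:
Handover=week 2: (1,1,1,2) (1,1,1,3) (1,1,1,4) (1,2,1,3) (1,2,1,4) (1,3,1,4) — 6.
Handover=week 3: (1,1,1,2) (1,1,1,3) (1,1,1,4) (1,2,1,3) (1,2,1,4) (1,3,1,4) (2,1,2,3) (2,1,2,4) (2,2,2,3) (2,2,2,4) (2,3,2,4) — 11.
Handover=week 4: (1,1,1,2) (1,1,1,3) (1,1,1,4) (1,2,1,3) (1,2,1,4) (1,3,1,4) (2,1,2,3) (2,1,2,4) (2,2,2,3) (2,2,2,4) (2,3,2,4) (3,1,3,4) (3,2,3,4) (3,3,3,4) — 14.
Summing: 6 + 11 + 14 = 31.

31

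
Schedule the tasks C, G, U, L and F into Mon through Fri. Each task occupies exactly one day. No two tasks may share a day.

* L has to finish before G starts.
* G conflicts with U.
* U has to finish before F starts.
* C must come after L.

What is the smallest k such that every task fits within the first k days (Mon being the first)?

The precedence chain requires at least 2 distinct days.
With at most 1 per day and 5 tasks, at least 5 days are needed.
5 works (last occupied day: Fri): for example G=Wed, U=Thu, L=Mon, C=Tue, F=Fri.

5 days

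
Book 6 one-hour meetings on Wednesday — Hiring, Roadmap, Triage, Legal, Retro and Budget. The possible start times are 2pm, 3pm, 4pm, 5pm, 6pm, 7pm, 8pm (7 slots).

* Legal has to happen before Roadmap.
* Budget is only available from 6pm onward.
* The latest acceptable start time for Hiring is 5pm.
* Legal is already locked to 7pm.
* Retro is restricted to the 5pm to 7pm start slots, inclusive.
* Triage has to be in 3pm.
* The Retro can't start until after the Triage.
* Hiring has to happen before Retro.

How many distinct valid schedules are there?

33

Splitting on Hiring: it can be 2pm (9), 3pm (9), 4pm (9), 5pm (6). Listing each branch's schedules as (Roadmap, Triage, Legal, Retro, Budget):
Hiring=2pm: (8pm,3pm,7pm,5pm,6pm) (8pm,3pm,7pm,5pm,7pm) (8pm,3pm,7pm,5pm,8pm) (8pm,3pm,7pm,6pm,6pm) (8pm,3pm,7pm,6pm,7pm) (8pm,3pm,7pm,6pm,8pm) (8pm,3pm,7pm,7pm,6pm) (8pm,3pm,7pm,7pm,7pm) (8pm,3pm,7pm,7pm,8pm) — 9.
Hiring=3pm: (8pm,3pm,7pm,5pm,6pm) (8pm,3pm,7pm,5pm,7pm) (8pm,3pm,7pm,5pm,8pm) (8pm,3pm,7pm,6pm,6pm) (8pm,3pm,7pm,6pm,7pm) (8pm,3pm,7pm,6pm,8pm) (8pm,3pm,7pm,7pm,6pm) (8pm,3pm,7pm,7pm,7pm) (8pm,3pm,7pm,7pm,8pm) — 9.
Hiring=4pm: (8pm,3pm,7pm,5pm,6pm) (8pm,3pm,7pm,5pm,7pm) (8pm,3pm,7pm,5pm,8pm) (8pm,3pm,7pm,6pm,6pm) (8pm,3pm,7pm,6pm,7pm) (8pm,3pm,7pm,6pm,8pm) (8pm,3pm,7pm,7pm,6pm) (8pm,3pm,7pm,7pm,7pm) (8pm,3pm,7pm,7pm,8pm) — 9.
Hiring=5pm: (8pm,3pm,7pm,6pm,6pm) (8pm,3pm,7pm,6pm,7pm) (8pm,3pm,7pm,6pm,8pm) (8pm,3pm,7pm,7pm,6pm) (8pm,3pm,7pm,7pm,7pm) (8pm,3pm,7pm,7pm,8pm) — 6.
Summing: 9 + 9 + 9 + 6 = 33.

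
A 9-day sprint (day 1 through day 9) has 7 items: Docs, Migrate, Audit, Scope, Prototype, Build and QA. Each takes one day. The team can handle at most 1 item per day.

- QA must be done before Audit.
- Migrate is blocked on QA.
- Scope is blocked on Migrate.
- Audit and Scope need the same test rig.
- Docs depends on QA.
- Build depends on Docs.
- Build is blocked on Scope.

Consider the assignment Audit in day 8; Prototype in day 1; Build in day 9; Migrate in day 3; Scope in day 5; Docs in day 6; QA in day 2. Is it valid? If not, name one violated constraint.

Valid

Docs depends on QA — holds.
Audit and Scope need the same test rig — holds.
Scope is blocked on Migrate — holds.
QA must be done before Audit — holds.
Migrate is blocked on QA — holds.
The team can handle at most 1 item per day — holds.
Build depends on Docs — holds.
Build is blocked on Scope — holds.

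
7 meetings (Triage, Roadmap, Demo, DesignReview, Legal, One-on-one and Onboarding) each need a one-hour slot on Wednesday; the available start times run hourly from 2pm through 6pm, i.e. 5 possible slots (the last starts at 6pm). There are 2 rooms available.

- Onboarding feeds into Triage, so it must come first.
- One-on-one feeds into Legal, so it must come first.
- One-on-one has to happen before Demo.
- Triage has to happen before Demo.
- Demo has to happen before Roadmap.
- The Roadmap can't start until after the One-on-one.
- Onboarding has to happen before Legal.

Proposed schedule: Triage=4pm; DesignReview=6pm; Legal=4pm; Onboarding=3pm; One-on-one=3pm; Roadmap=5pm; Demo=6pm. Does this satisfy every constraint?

No. Demo has to happen before Roadmap is not satisfied.

The Roadmap can't start until after the One-on-one — holds.
One-on-one feeds into Legal, so it must come first — holds.
One-on-one has to happen before Demo — holds.
Onboarding feeds into Triage, so it must come first — holds.
Triage has to happen before Demo — holds.
Onboarding has to happen before Legal — holds.
There are 2 rooms available — holds.
Demo has to happen before Roadmap — violated.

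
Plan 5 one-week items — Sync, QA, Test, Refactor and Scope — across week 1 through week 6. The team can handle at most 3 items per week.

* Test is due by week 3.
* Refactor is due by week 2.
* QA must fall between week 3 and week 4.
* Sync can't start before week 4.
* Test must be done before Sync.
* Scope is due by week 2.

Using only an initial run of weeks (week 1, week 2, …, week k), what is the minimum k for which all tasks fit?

The precedence chain requires at least 2 distinct weeks.
With at most 3 per week and 5 tasks, at least 2 weeks are needed.
Sync can't be placed before week 4, so the schedule must run through at least week 4.
4 works (last occupied week: week 4): for example Scope=week 1; Test=week 1; QA=week 3; Sync=week 4; Refactor=week 1.

4 weeks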